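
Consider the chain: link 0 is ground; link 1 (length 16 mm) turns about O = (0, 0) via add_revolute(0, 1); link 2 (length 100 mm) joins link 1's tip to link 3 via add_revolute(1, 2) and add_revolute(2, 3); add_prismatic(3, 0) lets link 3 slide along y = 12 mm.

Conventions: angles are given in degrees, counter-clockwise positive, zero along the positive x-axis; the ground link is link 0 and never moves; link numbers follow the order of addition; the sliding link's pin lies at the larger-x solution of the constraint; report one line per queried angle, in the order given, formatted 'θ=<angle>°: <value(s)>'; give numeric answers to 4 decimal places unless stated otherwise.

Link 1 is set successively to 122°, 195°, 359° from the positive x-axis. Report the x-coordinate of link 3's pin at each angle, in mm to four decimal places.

geometry: r = 16 mm, L = 100 mm, e = 12 mm
θ=122°: crank pin P = (r cos θ, r sin θ) = (-8.478708, 13.568770)
θ=122°: h = r sin θ − e = 13.568770 − 12 = 1.568770
θ=122°: x = r cos θ + √(L² − h²) = -8.478708 + 99.987694 = 91.508986
θ=195°: crank pin P = (r cos θ, r sin θ) = (-15.454813, -4.141105)
θ=195°: h = r sin θ − e = -4.141105 − 12 = -16.141105
θ=195°: x = r cos θ + √(L² − h²) = -15.454813 + 98.688727 = 83.233913
θ=359°: crank pin P = (r cos θ, r sin θ) = (15.997563, -0.279239)
θ=359°: h = r sin θ − e = -0.279239 − 12 = -12.279239
θ=359°: x = r cos θ + √(L² − h²) = 15.997563 + 99.243238 = 115.240801

θ=122°: 91.5090
θ=195°: 83.2339
θ=359°: 115.2408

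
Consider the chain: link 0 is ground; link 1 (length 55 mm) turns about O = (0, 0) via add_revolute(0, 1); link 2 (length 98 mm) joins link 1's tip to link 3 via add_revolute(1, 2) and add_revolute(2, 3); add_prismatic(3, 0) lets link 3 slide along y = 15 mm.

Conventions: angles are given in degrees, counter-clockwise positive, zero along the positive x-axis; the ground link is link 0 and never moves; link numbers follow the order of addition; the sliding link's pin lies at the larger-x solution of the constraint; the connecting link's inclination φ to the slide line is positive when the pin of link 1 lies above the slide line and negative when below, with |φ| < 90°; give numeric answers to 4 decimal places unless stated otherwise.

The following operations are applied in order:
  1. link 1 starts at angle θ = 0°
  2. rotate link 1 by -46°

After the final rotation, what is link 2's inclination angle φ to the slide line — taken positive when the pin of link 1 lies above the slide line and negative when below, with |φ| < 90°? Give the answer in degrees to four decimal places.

geometry: r = 55 mm, L = 98 mm, e = 15 mm; θ starts at 0°
rotate link 1 by -46°: θ ← 0° -46° = -46°
h = r sin θ − e = -39.563689 − 15 = -54.563689
sin φ = h / L = -54.563689 / 98 = -0.55677234
φ = arcsin(-0.55677234) = -33.832876°

-33.8329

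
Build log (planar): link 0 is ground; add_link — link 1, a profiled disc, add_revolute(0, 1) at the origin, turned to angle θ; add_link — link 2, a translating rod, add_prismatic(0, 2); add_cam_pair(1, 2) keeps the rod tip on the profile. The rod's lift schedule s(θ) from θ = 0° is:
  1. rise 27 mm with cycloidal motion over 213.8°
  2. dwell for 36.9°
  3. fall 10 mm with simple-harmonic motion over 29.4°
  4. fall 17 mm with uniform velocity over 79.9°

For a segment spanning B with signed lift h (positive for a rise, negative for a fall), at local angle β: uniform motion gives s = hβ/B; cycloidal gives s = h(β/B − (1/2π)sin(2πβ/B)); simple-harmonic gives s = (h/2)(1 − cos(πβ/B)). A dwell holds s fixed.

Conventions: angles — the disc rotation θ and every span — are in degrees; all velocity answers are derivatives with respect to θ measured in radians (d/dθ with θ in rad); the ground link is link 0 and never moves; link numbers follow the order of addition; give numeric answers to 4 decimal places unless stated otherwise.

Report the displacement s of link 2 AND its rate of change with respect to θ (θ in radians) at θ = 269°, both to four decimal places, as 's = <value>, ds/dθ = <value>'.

seg 1 [0°–213.8°] cycloidal, h=27: full span → s += 27 → s = 27.0000
seg 2 [213.8°–250.7°] dwell: s stays 27.0000
seg 3 [250.7°–280.1°] simple-harmonic, h=-10: θ=269° here. β=18.3, B=29.4. -10/2·(1 − cos(π·0.6224)) = -6.8763 → s = 20.1237
velocity in seg [250.7°–280.1°] (simple-harmonic), θ in radians: β = 18.3° = 0.3194 rad, B = 29.4° = 0.5131 rad; ds/dθ = (πh/(2B)) sin(πβ/B) = (π·(-10)/(2·0.5131)) sin(π·0.6224) = -28.375003 mm/rad

s = 20.1237, ds/dθ = -28.3750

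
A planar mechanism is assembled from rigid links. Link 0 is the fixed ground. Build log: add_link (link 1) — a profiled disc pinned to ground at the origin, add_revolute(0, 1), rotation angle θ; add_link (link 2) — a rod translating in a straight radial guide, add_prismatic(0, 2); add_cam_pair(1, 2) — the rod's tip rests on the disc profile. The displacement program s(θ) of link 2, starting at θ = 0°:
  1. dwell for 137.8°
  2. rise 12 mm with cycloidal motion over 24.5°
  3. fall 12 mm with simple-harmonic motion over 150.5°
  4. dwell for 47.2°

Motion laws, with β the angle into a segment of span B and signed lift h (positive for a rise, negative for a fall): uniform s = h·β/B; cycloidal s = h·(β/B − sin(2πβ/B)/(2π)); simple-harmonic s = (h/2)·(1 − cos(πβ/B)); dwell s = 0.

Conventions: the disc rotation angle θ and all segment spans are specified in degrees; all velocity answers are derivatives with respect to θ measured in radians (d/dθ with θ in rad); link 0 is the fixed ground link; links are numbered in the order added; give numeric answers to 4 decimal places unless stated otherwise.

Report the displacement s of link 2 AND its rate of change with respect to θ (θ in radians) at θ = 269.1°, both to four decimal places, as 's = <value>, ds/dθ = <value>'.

seg 1 [0°–137.8°] dwell: s stays 0.0000
seg 2 [137.8°–162.3°] cycloidal, h=12: full span → s += 12 → s = 12.0000
seg 3 [162.3°–312.8°] simple-harmonic, h=-12: θ=269.1° here. β=106.8, B=150.5. -12/2·(1 − cos(π·0.7096)) = -9.6720 → s = 2.3280
velocity in seg [162.3°–312.8°] (simple-harmonic), θ in radians: β = 106.8° = 1.8640 rad, B = 150.5° = 2.6267 rad; ds/dθ = (πh/(2B)) sin(πβ/B) = (π·(-12)/(2·2.6267)) sin(π·0.7096) = -5.675261 mm/rad

s = 2.3280, ds/dθ = -5.6753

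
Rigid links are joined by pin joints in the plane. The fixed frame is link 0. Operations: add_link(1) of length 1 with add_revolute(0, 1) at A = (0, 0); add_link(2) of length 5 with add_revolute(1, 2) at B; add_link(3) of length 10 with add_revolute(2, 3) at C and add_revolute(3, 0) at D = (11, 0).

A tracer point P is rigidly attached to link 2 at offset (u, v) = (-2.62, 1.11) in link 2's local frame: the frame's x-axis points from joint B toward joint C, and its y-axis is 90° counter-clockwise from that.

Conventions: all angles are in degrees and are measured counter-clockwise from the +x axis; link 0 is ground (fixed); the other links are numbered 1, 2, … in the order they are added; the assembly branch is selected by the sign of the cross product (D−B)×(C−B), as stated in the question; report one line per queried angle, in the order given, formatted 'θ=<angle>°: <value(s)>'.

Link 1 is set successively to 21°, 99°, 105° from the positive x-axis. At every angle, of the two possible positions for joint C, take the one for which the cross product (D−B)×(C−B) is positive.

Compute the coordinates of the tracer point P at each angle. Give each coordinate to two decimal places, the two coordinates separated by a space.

A=(0,0), D=(11.00,0)
θ=21°: B = A + 1.00·(cos21°, sin21°) = (0.9336, 0.3584)
θ=21°: |BD| = 10.0728
θ=21°: circle(B,5.00) ∩ circle(D,10.00): a=1.3135, h=4.8244
θ=21°:   candidates: C₊=(2.4179,5.1330) cross=48.595; C₋=(2.0746,-4.5097) cross=-48.595
θ=21°:   branch + wants cross > 0 → take C=(2.4179,5.1330) (cross=48.595)
θ=21°: ex = (C−B)/|BC| = (0.2969,0.9549); ey = (-0.9549,0.2969)
θ=21°: P = B + -2.62·ex + 1.11·ey = (-0.9042,-1.8140)
θ=99°: B = A + 1.00·(cos99°, sin99°) = (-0.1564, 0.9877)
θ=99°: |BD| = 11.2001
θ=99°: circle(B,5.00) ∩ circle(D,10.00): a=2.2518, h=4.4642
θ=99°:   candidates: C₊=(2.4803,5.2359) cross=50.000; C₋=(1.6930,-3.6577) cross=-50.000
θ=99°:   branch + wants cross > 0 → take C=(2.4803,5.2359) (cross=50.000)
θ=99°: ex = (C−B)/|BC| = (0.5273,0.8496); ey = (-0.8496,0.5273)
θ=99°: P = B + -2.62·ex + 1.11·ey = (-2.4812,-0.6530)
θ=105°: B = A + 1.00·(cos105°, sin105°) = (-0.2588, 0.9659)
θ=105°: |BD| = 11.3002
θ=105°: circle(B,5.00) ∩ circle(D,10.00): a=2.3316, h=4.4231
θ=105°:   candidates: C₊=(2.4423,5.1735) cross=49.982; C₋=(1.6861,-3.6403) cross=-49.982
θ=105°:   branch + wants cross > 0 → take C=(2.4423,5.1735) (cross=49.982)
θ=105°: ex = (C−B)/|BC| = (0.5402,0.8415); ey = (-0.8415,0.5402)
θ=105°: P = B + -2.62·ex + 1.11·ey = (-2.6083,-0.6392)

θ=21°: -0.90 -1.81
θ=99°: -2.48 -0.65
θ=105°: -2.61 -0.64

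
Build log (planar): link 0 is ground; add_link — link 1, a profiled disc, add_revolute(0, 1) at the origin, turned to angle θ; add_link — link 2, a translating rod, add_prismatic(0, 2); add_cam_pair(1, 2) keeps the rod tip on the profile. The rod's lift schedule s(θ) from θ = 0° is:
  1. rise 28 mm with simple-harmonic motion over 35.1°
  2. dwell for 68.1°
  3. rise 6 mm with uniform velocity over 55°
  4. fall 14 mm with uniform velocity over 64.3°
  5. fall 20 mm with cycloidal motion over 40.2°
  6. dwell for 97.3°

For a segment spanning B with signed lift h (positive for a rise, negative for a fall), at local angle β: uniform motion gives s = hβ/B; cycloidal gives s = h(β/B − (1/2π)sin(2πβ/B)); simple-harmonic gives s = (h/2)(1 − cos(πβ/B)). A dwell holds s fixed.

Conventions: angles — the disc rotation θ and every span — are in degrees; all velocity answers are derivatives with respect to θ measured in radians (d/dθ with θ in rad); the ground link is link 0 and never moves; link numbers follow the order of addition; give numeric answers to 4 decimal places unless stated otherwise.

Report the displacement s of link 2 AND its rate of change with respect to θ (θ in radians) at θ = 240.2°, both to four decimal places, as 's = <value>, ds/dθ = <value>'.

seg 1 [0°–35.1°] simple-harmonic, h=28: full span → s += 28 → s = 28.0000
seg 2 [35.1°–103.2°] dwell: s stays 28.0000
seg 3 [103.2°–158.2°] uniform, h=6: full span → s += 6 → s = 34.0000
seg 4 [158.2°–222.5°] uniform, h=-14: full span → s += -14 → s = 20.0000
seg 5 [222.5°–262.7°] cycloidal, h=-20: θ=240.2° here. β=17.7, B=40.2. -20·(0.4403 − sin(2π·0.4403)/(2π)) = -7.6397 → s = 12.3603
velocity in seg [222.5°–262.7°] (cycloidal), θ in radians: β = 17.7° = 0.3089 rad, B = 40.2° = 0.7016 rad; ds/dθ = (h/B)(1 − cos(2πβ/B)) = ((-20)/0.7016)(1 − cos(2π·0.4403)) = -55.028614 mm/rad

s = 12.3603, ds/dθ = -55.0286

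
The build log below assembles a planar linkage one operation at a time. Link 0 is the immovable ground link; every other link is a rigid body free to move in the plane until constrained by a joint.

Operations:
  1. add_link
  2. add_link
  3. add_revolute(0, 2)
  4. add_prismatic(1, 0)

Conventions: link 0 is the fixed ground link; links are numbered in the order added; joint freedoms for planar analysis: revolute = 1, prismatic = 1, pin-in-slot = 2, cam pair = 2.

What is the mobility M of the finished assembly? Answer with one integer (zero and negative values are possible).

L=1 J1=0 J2=0
add link → L=2 J1=0 J2=0
add link → L=3 J1=0 J2=0
R@0,2 dof=1 J1 → L=3 J1=1 J2=0
P@1,0 dof=1 J1 → L=3 J1=2 J2=0
M=3(L−1)−2J1−J2=3·2−2·2−0=2

M = 2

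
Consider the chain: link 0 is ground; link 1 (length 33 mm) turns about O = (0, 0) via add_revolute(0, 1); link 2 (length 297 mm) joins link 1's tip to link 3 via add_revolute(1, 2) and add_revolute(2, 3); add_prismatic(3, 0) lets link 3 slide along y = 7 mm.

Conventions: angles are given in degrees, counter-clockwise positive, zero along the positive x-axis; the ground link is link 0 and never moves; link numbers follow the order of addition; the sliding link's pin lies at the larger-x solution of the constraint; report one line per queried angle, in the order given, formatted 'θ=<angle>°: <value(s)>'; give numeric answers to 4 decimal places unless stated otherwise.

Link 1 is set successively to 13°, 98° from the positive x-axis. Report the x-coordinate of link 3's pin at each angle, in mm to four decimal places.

geometry: r = 33 mm, L = 297 mm, e = 7 mm
θ=13°: crank pin P = (r cos θ, r sin θ) = (32.154212, 7.423385)
θ=13°: h = r sin θ − e = 7.423385 − 7 = 0.423385
θ=13°: x = r cos θ + √(L² − h²) = 32.154212 + 296.999698 = 329.153910
θ=98°: crank pin P = (r cos θ, r sin θ) = (-4.592712, 32.678846)
θ=98°: h = r sin θ − e = 32.678846 − 7 = 25.678846
θ=98°: x = r cos θ + √(L² − h²) = -4.592712 + 295.887811 = 291.295099

θ=13°: 329.1539
θ=98°: 291.2951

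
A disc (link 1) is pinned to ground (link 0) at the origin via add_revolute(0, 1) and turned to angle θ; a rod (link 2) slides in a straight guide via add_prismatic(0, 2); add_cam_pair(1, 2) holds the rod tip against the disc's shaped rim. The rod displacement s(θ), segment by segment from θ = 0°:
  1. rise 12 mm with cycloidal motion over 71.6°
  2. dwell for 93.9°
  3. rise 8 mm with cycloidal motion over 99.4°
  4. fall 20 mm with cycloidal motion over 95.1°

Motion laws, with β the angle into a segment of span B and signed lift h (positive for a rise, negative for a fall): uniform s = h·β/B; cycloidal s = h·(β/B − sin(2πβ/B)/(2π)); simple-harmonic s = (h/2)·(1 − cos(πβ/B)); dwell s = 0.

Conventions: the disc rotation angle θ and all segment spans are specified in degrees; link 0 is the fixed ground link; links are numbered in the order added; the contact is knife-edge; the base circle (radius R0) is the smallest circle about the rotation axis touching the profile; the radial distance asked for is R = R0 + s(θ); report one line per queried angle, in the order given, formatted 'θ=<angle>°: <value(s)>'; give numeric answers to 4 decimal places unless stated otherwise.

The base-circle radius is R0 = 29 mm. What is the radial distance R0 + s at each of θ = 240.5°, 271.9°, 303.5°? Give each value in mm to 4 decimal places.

segment 1 (0° to 71.6°, cycloidal, h = 12) is passed completely: s = 0.0000 + (12) = 12.0000
segment 2 (71.6° to 165.5°, dwell): s unchanged at 12.0000
θ = 240.5° falls in segment 3 (165.5° to 264.9°, cycloidal, h = 8): β = 240.5 − 165.5 = 75°, B = 99.4°; Δs = 8·(0.7545 − sin(2π·0.7545)/(2π)) = 7.3089; s = 12.0000 + 7.3089 = 19.3089
segment 3 (165.5° to 264.9°, cycloidal, h = 8) is passed completely: s = 12.0000 + (8) = 20.0000
θ = 271.9° falls in segment 4 (264.9° to 360°, cycloidal, h = -20): β = 271.9 − 264.9 = 7°, B = 95.1°; Δs = -20·(0.0736 − sin(2π·0.0736)/(2π)) = -0.0519; s = 20.0000 − 0.0519 = 19.9481
θ = 303.5° falls in segment 4 (264.9° to 360°, cycloidal, h = -20): β = 303.5 − 264.9 = 38.6°, B = 95.1°; Δs = -20·(0.4059 − sin(2π·0.4059)/(2π)) = -6.3433; s = 20.0000 − 6.3433 = 13.6567
θ=240.5°: R = R0 + s = 29 + 19.3089 = 48.3089
θ=271.9°: R = R0 + s = 29 + 19.9481 = 48.9481
θ=303.5°: R = R0 + s = 29 + 13.6567 = 42.6567

θ=240.5°: 48.3089
θ=271.9°: 48.9481
θ=303.5°: 42.6567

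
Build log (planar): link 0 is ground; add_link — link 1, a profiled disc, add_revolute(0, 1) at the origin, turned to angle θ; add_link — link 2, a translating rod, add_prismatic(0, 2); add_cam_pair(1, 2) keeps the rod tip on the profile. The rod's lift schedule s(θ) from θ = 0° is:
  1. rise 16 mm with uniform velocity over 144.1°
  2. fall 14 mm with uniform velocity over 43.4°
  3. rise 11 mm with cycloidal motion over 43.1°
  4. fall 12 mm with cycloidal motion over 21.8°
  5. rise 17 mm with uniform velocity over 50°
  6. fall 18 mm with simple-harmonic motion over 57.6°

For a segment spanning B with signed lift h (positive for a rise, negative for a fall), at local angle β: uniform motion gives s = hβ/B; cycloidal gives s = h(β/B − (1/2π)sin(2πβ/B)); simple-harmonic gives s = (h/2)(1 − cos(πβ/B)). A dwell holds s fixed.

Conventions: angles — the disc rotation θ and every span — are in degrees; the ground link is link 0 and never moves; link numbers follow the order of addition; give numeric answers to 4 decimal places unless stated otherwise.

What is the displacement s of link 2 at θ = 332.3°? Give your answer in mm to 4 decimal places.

seg 1 [0°–144.1°] uniform, h=16: full span → s += 16 → s = 16.0000
seg 2 [144.1°–187.5°] uniform, h=-14: full span → s += -14 → s = 2.0000
seg 3 [187.5°–230.6°] cycloidal, h=11: full span → s += 11 → s = 13.0000
seg 4 [230.6°–252.4°] cycloidal, h=-12: full span → s += -12 → s = 1.0000
seg 5 [252.4°–302.4°] uniform, h=17: full span → s += 17 → s = 18.0000
seg 6 [302.4°–360°] simple-harmonic, h=-18: θ=332.3° here. β=29.9, B=57.6. -18/2·(1 − cos(π·0.5191)) = -9.5396 → s = 8.4604

8.4604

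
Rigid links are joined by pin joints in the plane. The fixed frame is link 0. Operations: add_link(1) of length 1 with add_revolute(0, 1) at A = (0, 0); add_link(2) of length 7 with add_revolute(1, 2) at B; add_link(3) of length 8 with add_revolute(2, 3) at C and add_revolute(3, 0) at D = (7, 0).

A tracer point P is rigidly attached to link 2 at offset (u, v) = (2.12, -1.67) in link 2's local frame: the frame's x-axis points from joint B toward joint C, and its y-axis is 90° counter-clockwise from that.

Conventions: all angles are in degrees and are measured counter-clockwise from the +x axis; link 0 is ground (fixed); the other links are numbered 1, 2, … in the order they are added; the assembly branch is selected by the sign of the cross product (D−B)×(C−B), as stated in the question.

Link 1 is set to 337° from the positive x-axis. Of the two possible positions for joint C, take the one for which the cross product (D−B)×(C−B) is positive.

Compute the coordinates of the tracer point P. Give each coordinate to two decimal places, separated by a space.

A=(0,0), D=(7.00,0)
B = A + 1.00·(cos337°, sin337°) = (0.9205, -0.3907)
|BD| = 6.0920
circle(B,7.00) ∩ circle(D,8.00): a=1.8149, h=6.7606
  candidates: C₊=(2.2981,6.4724) cross=41.186; C₋=(3.1653,-7.0210) cross=-41.186
  branch + wants cross > 0 → take C=(2.2981,6.4724) (cross=41.186)
ex = (C−B)/|BC| = (0.1968,0.9804); ey = (-0.9804,0.1968)
P = B + 2.12·ex + -1.67·ey = (2.9751,1.3592)

2.98 1.36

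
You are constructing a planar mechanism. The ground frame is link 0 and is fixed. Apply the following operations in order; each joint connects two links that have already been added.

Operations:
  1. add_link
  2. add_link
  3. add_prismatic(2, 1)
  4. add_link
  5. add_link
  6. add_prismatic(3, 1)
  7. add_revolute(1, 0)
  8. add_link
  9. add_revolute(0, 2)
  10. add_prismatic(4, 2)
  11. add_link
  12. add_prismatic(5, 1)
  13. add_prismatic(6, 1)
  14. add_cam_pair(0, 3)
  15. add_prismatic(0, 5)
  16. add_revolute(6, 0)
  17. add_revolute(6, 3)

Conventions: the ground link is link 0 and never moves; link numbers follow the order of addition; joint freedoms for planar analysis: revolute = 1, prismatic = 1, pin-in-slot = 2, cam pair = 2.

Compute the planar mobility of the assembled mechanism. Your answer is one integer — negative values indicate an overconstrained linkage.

(L,J1,J2)=(1,0,0); link0 fixed
link1: (2,0,0)
link2: (3,0,0)
P 2-1 [J1]: (3,1,0)
link3: (4,1,0)
link4: (5,1,0)
P 3-1 [J1]: (5,2,0)
R 1-0 [J1]: (5,3,0)
link5: (6,3,0)
R 0-2 [J1]: (6,4,0)
P 4-2 [J1]: (6,5,0)
link6: (7,5,0)
P 5-1 [J1]: (7,6,0)
P 6-1 [J1]: (7,7,0)
C 0-3 [J2]: (7,7,1)
P 0-5 [J1]: (7,8,1)
R 6-0 [J1]: (7,9,1)
R 6-3 [J1]: (7,10,1)
Grübler: 3·6 − 2·10 − 1 = -3

M = -3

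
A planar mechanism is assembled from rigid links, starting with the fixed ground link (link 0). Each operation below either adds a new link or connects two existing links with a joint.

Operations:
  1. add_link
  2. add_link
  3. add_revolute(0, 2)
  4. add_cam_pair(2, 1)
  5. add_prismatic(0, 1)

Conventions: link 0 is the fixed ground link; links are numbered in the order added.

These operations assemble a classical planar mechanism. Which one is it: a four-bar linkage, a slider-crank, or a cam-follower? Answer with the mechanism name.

links: 3 (incl. ground); joints: 1 revolute, 1 prismatic, 1 higher (cam) pair, forming one closed loop
3 links, revolute + prismatic + higher pair in one loop → cam-follower

cam-follower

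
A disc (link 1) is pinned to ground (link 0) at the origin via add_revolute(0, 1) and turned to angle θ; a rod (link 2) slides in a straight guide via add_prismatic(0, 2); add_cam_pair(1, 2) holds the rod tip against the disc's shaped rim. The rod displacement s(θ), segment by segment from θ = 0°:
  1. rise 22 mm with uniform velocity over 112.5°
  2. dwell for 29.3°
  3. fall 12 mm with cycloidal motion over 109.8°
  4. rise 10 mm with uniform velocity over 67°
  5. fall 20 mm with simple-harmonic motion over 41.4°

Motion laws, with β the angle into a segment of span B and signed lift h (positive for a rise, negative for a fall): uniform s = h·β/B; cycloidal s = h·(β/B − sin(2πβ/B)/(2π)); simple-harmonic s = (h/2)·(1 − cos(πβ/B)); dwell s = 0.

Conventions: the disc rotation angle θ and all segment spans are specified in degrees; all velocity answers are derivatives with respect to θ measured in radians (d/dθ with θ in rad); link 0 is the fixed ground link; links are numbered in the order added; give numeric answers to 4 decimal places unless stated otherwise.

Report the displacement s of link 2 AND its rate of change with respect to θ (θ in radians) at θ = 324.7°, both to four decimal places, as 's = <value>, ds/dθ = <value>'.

segment 1 (0° to 112.5°, uniform, h = 22) is passed completely: s = 0.0000 + (22) = 22.0000
segment 2 (112.5° to 141.8°, dwell): s unchanged at 22.0000
segment 3 (141.8° to 251.6°, cycloidal, h = -12) is passed completely: s = 22.0000 + (-12) = 10.0000
segment 4 (251.6° to 318.6°, uniform, h = 10) is passed completely: s = 10.0000 + (10) = 20.0000
θ = 324.7° falls in segment 5 (318.6° to 360°, simple-harmonic, h = -20): β = 324.7 − 318.6 = 6.1°, B = 41.4°; Δs = -20/2·(1 − cos(π·0.1473)) = -1.0523; s = 20.0000 − 1.0523 = 18.9477
velocity in seg [318.6°–360°] (simple-harmonic), θ in radians: β = 6.1° = 0.1065 rad, B = 41.4° = 0.7226 rad; ds/dθ = (πh/(2B)) sin(πβ/B) = (π·(-20)/(2·0.7226)) sin(π·0.1473) = -19.414667 mm/rad

s = 18.9477, ds/dθ = -19.4147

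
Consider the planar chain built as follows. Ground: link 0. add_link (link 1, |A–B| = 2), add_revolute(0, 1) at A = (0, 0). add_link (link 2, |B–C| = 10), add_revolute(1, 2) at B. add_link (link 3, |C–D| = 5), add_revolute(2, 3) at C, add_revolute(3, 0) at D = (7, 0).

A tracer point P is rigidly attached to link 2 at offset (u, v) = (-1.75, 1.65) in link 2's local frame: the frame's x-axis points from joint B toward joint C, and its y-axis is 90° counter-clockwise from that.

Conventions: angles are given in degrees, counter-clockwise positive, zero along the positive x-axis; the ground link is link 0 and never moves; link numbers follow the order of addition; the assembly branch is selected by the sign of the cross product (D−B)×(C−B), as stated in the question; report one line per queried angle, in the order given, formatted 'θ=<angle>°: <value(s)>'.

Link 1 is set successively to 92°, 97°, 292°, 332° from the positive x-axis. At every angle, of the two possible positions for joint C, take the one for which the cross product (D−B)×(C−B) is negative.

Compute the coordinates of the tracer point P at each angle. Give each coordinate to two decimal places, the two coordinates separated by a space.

A=(0,0), D=(7.00,0)
θ=92°: B = A + 2.00·(cos92°, sin92°) = (-0.0698, 1.9988)
θ=92°: |BD| = 7.3469
θ=92°: circle(B,10.00) ∩ circle(D,5.00): a=8.7776, h=4.7909
θ=92°:   candidates: C₊=(9.6802,4.2210) cross=35.199; C₋=(7.0734,-4.9995) cross=-35.199
θ=92°:   branch - wants cross < 0 → take C=(7.0734,-4.9995) (cross=-35.199)
θ=92°: ex = (C−B)/|BC| = (0.7143,-0.6998); ey = (0.6998,0.7143)
θ=92°: P = B + -1.75·ex + 1.65·ey = (-0.1651,4.4021)
θ=97°: B = A + 2.00·(cos97°, sin97°) = (-0.2437, 1.9851)
θ=97°: |BD| = 7.5108
θ=97°: circle(B,10.00) ∩ circle(D,5.00): a=8.7482, h=4.8445
θ=97°:   candidates: C₊=(9.4738,4.3452) cross=36.386; C₋=(6.9130,-4.9992) cross=-36.386
θ=97°:   branch - wants cross < 0 → take C=(6.9130,-4.9992) (cross=-36.386)
θ=97°: ex = (C−B)/|BC| = (0.7157,-0.6984); ey = (0.6984,0.7157)
θ=97°: P = B + -1.75·ex + 1.65·ey = (-0.3438,4.3882)
θ=292°: B = A + 2.00·(cos292°, sin292°) = (0.7492, -1.8544)
θ=292°: |BD| = 6.5200
θ=292°: circle(B,10.00) ∩ circle(D,5.00): a=9.0115, h=4.3350
θ=292°:   candidates: C₊=(8.1556,4.8646) cross=28.265; C₋=(10.6215,-3.4474) cross=-28.265
θ=292°:   branch - wants cross < 0 → take C=(10.6215,-3.4474) (cross=-28.265)
θ=292°: ex = (C−B)/|BC| = (0.9872,-0.1593); ey = (0.1593,0.9872)
θ=292°: P = B + -1.75·ex + 1.65·ey = (-0.7156,0.0533)
θ=332°: B = A + 2.00·(cos332°, sin332°) = (1.7659, -0.9389)
θ=332°: |BD| = 5.3177
θ=332°: circle(B,10.00) ∩ circle(D,5.00): a=9.7108, h=2.3875
θ=332°:   candidates: C₊=(10.9026,3.1257) cross=12.696; C₋=(11.7457,-1.5743) cross=-12.696
θ=332°:   branch - wants cross < 0 → take C=(11.7457,-1.5743) (cross=-12.696)
θ=332°: ex = (C−B)/|BC| = (0.9980,-0.0635); ey = (0.0635,0.9980)
θ=332°: P = B + -1.75·ex + 1.65·ey = (0.1243,0.8189)

θ=92°: -0.17 4.40
θ=97°: -0.34 4.39
θ=292°: -0.72 0.05
θ=332°: 0.12 0.82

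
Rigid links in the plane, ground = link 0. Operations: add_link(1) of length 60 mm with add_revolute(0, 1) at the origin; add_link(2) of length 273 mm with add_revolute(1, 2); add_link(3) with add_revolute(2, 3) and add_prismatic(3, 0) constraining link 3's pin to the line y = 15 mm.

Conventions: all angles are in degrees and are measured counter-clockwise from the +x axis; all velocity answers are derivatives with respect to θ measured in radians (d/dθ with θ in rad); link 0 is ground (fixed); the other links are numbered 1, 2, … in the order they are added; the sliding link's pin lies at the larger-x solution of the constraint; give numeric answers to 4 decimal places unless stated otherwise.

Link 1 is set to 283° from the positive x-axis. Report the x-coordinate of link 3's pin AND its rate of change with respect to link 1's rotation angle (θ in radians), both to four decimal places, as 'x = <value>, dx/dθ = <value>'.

geometry: r = 60 mm, L = 273 mm, e = 15 mm
crank pin P = (r cos θ, r sin θ) = (13.497063, -58.462204)
h = r sin θ − e = -58.462204 − 15 = -73.462204
x = r cos θ + √(L² − h²) = 13.497063 + 262.930228 = 276.427291
dx/dθ = −r sin θ − h·r cos θ/√(L² − h²) (θ in radians; h = -73.462204) = 62.233258

x = 276.4273, dx/dθ = 62.2333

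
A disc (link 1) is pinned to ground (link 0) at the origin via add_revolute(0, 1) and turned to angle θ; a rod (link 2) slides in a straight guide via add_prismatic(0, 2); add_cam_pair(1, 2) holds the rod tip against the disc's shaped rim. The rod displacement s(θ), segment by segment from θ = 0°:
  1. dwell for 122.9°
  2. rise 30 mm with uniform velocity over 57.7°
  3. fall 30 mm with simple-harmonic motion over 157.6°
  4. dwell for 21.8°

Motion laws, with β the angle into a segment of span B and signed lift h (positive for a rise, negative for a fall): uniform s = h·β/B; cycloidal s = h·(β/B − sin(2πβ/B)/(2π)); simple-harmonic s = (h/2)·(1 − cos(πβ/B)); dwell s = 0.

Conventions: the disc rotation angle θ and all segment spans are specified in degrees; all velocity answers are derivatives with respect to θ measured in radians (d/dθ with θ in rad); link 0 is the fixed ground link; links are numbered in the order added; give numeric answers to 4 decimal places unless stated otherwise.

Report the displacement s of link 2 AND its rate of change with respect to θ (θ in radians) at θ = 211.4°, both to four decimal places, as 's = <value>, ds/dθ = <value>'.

segment 1 (0° to 122.9°, dwell): s unchanged at 0.0000
segment 2 (122.9° to 180.6°, uniform, h = 30) is passed completely: s = 0.0000 + (30) = 30.0000
θ = 211.4° falls in segment 3 (180.6° to 338.2°, simple-harmonic, h = -30): β = 211.4 − 180.6 = 30.8°, B = 157.6°; Δs = -30/2·(1 − cos(π·0.1954)) = -2.7395; s = 30.0000 − 2.7395 = 27.2605
velocity in seg [180.6°–338.2°] (simple-harmonic), θ in radians: β = 30.8° = 0.5376 rad, B = 157.6° = 2.7506 rad; ds/dθ = (πh/(2B)) sin(πβ/B) = (π·(-30)/(2·2.7506)) sin(π·0.1954) = -9.869969 mm/rad

s = 27.2605, ds/dθ = -9.8700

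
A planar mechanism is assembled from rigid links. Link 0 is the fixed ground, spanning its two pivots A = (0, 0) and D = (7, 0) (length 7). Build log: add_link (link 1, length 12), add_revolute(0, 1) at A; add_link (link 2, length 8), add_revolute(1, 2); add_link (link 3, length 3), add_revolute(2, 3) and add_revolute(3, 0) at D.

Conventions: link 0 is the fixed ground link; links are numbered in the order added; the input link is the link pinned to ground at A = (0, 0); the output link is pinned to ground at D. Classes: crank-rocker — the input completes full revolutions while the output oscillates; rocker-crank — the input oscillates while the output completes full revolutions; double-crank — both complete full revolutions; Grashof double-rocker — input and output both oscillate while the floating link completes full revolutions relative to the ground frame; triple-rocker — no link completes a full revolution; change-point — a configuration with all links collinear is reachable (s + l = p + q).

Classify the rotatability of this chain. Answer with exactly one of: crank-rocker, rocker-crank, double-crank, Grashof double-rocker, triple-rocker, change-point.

lengths: ground=7, input=12, coupler=8, output=3
sorted: s=3 (shortest), l=12 (longest), p+q=15
s + l = 15 vs p + q = 15
s + l = p + q → change-point (collinear configuration reachable)

change-point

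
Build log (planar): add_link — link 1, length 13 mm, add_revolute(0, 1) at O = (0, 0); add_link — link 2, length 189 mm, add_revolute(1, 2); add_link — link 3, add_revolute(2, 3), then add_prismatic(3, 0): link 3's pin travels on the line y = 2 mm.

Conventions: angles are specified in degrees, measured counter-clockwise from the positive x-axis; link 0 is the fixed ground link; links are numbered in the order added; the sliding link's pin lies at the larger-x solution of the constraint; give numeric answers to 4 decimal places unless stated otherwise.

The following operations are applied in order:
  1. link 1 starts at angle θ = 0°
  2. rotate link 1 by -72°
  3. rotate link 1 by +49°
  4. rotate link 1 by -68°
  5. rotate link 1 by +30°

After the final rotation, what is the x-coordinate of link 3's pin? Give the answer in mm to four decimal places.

geometry: r = 13 mm, L = 189 mm, e = 2 mm; θ starts at 0°
rotate link 1 by -72°: θ ← 0° -72° = -72°
rotate link 1 by +49°: θ ← -72° +49° = -23°
rotate link 1 by -68°: θ ← -23° -68° = -91°
rotate link 1 by +30°: θ ← -91° +30° = -61°
crank pin P = (r cos θ, r sin θ) = (6.302525, -11.370056)
h = r sin θ − e = -11.370056 − 2 = -13.370056
x = r cos θ + √(L² − h²) = 6.302525 + 188.526501 = 194.829026

194.8290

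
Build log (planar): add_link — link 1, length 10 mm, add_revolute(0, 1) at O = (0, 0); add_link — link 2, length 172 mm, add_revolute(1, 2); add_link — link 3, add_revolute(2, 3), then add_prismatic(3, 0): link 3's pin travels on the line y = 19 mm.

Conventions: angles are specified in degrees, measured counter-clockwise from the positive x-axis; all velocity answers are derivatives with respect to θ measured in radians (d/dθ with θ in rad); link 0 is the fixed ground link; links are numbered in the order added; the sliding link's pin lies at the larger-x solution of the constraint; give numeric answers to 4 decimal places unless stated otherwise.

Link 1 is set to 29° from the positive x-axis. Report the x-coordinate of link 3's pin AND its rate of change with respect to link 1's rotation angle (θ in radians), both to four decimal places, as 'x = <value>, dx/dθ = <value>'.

geometry: r = 10 mm, L = 172 mm, e = 19 mm
crank pin P = (r cos θ, r sin θ) = (8.746197, 4.848096)
h = r sin θ − e = 4.848096 − 19 = -14.151904
x = r cos θ + √(L² − h²) = 8.746197 + 171.416813 = 180.163010
dx/dθ = −r sin θ − h·r cos θ/√(L² − h²) (θ in radians; h = -14.151904) = -4.126024

x = 180.1630, dx/dθ = -4.1260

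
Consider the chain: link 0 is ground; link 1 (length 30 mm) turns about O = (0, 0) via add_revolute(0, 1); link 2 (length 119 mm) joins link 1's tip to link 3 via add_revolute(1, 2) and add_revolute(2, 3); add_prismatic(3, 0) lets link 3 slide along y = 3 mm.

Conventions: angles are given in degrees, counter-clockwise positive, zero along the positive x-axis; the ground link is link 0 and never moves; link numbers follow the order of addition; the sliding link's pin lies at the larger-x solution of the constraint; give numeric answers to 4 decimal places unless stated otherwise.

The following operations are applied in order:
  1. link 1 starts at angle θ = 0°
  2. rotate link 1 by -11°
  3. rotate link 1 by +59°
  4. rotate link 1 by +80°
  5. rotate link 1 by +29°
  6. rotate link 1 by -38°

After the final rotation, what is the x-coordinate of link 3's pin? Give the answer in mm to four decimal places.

geometry: r = 30 mm, L = 119 mm, e = 3 mm; θ starts at 0°
rotate link 1 by -11°: θ ← 0° -11° = -11°
rotate link 1 by +59°: θ ← -11° +59° = 48°
rotate link 1 by +80°: θ ← 48° +80° = 128°
rotate link 1 by +29°: θ ← 128° +29° = 157°
rotate link 1 by -38°: θ ← 157° -38° = 119°
crank pin P = (r cos θ, r sin θ) = (-14.544289, 26.238591)
h = r sin θ − e = 26.238591 − 3 = 23.238591
x = r cos θ + √(L² − h²) = -14.544289 + 116.708902 = 102.164614

102.1646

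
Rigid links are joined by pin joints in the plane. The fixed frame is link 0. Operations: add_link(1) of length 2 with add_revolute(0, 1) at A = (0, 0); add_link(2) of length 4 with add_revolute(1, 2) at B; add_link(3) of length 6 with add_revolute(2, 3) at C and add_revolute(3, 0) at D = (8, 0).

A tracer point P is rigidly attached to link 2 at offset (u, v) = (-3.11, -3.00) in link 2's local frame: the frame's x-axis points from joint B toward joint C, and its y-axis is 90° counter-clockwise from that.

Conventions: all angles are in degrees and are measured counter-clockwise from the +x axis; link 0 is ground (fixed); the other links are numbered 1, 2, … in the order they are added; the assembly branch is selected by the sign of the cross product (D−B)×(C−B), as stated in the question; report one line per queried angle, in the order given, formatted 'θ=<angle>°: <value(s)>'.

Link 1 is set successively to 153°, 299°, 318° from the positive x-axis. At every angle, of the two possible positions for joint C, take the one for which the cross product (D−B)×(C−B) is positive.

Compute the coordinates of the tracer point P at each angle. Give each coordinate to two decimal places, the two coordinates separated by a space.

A=(0,0), D=(8.00,0)
θ=153°: B = A + 2.00·(cos153°, sin153°) = (-1.7820, 0.9080)
θ=153°: |BD| = 9.8241
θ=153°: circle(B,4.00) ∩ circle(D,6.00): a=3.8941, h=0.9142
θ=153°:   candidates: C₊=(2.1799,1.4584) cross=8.981; C₋=(2.0109,-0.3622) cross=-8.981
θ=153°:   branch + wants cross > 0 → take C=(2.1799,1.4584) (cross=8.981)
θ=153°: ex = (C−B)/|BC| = (0.9905,0.1376); ey = (-0.1376,0.9905)
θ=153°: P = B + -3.11·ex + -3.00·ey = (-4.4496,-2.4914)
θ=299°: B = A + 2.00·(cos299°, sin299°) = (0.9696, -1.7492)
θ=299°: |BD| = 7.2447
θ=299°: circle(B,4.00) ∩ circle(D,6.00): a=2.2421, h=3.3126
θ=299°:   candidates: C₊=(2.3455,2.0067) cross=23.999; C₋=(3.9452,-4.4225) cross=-23.999
θ=299°:   branch + wants cross > 0 → take C=(2.3455,2.0067) (cross=23.999)
θ=299°: ex = (C−B)/|BC| = (0.3440,0.9390); ey = (-0.9390,0.3440)
θ=299°: P = B + -3.11·ex + -3.00·ey = (2.7168,-5.7014)
θ=318°: B = A + 2.00·(cos318°, sin318°) = (1.4863, -1.3383)
θ=318°: |BD| = 6.6498
θ=318°: circle(B,4.00) ∩ circle(D,6.00): a=1.8211, h=3.5614
θ=318°:   candidates: C₊=(2.5534,2.5168) cross=23.683; C₋=(3.9868,-4.4603) cross=-23.683
θ=318°:   branch + wants cross > 0 → take C=(2.5534,2.5168) (cross=23.683)
θ=318°: ex = (C−B)/|BC| = (0.2668,0.9638); ey = (-0.9638,0.2668)
θ=318°: P = B + -3.11·ex + -3.00·ey = (3.5479,-5.1359)

θ=153°: -4.45 -2.49
θ=299°: 2.72 -5.70
θ=318°: 3.55 -5.14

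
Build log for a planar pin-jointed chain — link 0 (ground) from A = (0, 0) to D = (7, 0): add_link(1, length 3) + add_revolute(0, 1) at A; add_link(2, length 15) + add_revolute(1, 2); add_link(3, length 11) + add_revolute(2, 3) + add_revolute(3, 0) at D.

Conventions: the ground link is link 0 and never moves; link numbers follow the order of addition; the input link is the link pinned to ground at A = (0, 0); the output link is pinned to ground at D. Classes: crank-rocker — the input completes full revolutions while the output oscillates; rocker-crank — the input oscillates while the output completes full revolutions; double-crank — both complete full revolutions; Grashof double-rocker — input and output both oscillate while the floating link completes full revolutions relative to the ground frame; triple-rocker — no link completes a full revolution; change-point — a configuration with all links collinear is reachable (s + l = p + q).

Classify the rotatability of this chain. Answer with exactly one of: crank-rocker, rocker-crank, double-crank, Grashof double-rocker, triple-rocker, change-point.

lengths: ground=7, input=3, coupler=15, output=11
sorted: s=3 (shortest), l=15 (longest), p+q=18
s + l = 18 vs p + q = 18
s + l = p + q → change-point (collinear configuration reachable)

change-point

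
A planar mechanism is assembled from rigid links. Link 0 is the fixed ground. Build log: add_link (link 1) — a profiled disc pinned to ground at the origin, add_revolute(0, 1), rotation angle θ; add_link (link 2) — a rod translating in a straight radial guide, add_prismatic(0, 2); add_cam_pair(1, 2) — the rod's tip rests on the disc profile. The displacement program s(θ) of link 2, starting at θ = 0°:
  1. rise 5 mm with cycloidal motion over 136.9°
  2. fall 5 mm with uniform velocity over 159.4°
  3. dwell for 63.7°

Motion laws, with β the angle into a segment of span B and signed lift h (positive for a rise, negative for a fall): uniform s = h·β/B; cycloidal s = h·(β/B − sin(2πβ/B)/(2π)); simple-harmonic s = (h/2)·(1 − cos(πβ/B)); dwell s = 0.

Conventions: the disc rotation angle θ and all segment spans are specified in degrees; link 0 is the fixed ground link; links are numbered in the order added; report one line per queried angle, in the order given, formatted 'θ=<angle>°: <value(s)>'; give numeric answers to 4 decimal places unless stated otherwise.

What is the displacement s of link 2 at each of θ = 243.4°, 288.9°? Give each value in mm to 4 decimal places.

seg 1 [0°–136.9°] cycloidal, h=5: full span → s += 5 → s = 5.0000
seg 2 [136.9°–296.3°] uniform, h=-5: θ=243.4° here. β=106.5, B=159.4. -5·106.5/159.4 = -3.3407 → s = 1.6593
seg 2 [136.9°–296.3°] uniform, h=-5: θ=288.9° here. β=152, B=159.4. -5·152/159.4 = -4.7679 → s = 0.2321

θ=243.4°: 1.6593
θ=288.9°: 0.2321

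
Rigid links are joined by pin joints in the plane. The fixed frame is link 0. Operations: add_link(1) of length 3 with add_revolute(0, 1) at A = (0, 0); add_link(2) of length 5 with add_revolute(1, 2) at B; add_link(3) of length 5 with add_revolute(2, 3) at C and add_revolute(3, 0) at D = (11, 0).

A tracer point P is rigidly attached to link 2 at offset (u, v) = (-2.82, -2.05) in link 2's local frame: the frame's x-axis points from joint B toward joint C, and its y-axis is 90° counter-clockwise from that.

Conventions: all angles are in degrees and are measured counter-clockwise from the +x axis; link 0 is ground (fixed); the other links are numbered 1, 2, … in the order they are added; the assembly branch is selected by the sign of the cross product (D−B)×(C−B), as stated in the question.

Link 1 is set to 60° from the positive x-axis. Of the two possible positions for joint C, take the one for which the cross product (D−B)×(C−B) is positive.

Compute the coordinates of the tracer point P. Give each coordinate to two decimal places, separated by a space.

A=(0,0), D=(11.00,0)
B = A + 3.00·(cos60°, sin60°) = (1.5000, 2.5981)
|BD| = 9.8489
circle(B,5.00) ∩ circle(D,5.00): a=4.9244, h=0.8660
  candidates: C₊=(6.4785,2.1344) cross=8.529; C₋=(6.0215,0.4637) cross=-8.529
  branch + wants cross > 0 → take C=(6.4785,2.1344) (cross=8.529)
ex = (C−B)/|BC| = (0.9957,-0.0927); ey = (0.0927,0.9957)
P = B + -2.82·ex + -2.05·ey = (-1.4980,0.8184)

-1.50 0.82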